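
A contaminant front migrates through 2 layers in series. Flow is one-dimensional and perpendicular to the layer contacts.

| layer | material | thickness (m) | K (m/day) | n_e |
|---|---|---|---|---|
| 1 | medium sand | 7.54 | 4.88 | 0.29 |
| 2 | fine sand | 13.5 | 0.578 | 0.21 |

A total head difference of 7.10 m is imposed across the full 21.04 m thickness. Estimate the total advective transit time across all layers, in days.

With flow normal to the layers, continuity requires the same specific discharge q through every layer.
Σ(b_i/K_i) = 7.54/4.88 + 13.5/0.578 = 24.90 d.
q = Δh / Σ(b_i/K_i) = 7.10 / 24.90 = 0.2851 m/day.
In each layer the seepage velocity is v_i = q/n_i, so the layer transit time is t_i = b_i·n_i / q:
  layer 1 (medium sand): t_1 = 7.54 × 0.29 / 0.2851 = 7.669 d
  layer 2 (fine sand): t_2 = 13.5 × 0.21 / 0.2851 = 9.943 d
Total t = Σ t_i = 17.61 days.

17.6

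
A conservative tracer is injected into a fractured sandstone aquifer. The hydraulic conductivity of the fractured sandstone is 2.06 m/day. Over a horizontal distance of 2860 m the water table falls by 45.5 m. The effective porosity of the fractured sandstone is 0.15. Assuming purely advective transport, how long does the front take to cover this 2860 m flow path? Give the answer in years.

Hydraulic gradient i = Δh / L = 45.5 / 2860 = 0.01591.
Darcy flux q = K · i = 2.060 × 0.01591 = 0.03277 m/day.
Seepage velocity v = q / n_e = 0.03277 / 0.15 = 0.2185 m/day.
Travel time t = L / v = 2860 / 0.2185 = 13090 days = 35.84 years.

35.8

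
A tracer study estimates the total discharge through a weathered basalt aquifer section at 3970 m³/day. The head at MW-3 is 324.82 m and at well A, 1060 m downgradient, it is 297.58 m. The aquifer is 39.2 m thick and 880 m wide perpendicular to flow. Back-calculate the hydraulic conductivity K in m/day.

4.48

Cross-sectional area A = 880 × 39.2 = 34496 m².
Hydraulic gradient i = (324.82 − 297.58) / 1060 = 27.24 / 1060 = 0.02570.
From Q = K·A·i, K = Q / (A·i) = 3970 / (34496 × 0.02570) = 4.478 m/day.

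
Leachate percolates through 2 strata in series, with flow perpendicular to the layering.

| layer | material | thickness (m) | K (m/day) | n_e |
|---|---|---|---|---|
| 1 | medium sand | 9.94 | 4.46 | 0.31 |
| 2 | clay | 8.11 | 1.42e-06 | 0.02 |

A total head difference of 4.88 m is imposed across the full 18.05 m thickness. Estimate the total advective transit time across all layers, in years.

10400

With flow normal to the layers, continuity requires the same specific discharge q through every layer.
Σ(b_i/K_i) = 9.94/4.46 + 8.11/1.42e-06 = 5.711e+06 d.
q = Δh / Σ(b_i/K_i) = 4.88 / 5.711e+06 = 8.545e-07 m/day.
In each layer the seepage velocity is v_i = q/n_i, so the layer transit time is t_i = b_i·n_i / q:
  layer 1 (medium sand): t_1 = 9.94 × 0.31 / 8.545e-07 = 3.606e+06 d
  layer 2 (clay): t_2 = 8.11 × 0.02 / 8.545e-07 = 1.898e+05 d
Total t = Σ t_i = 3.796e+06 days = 10393 years.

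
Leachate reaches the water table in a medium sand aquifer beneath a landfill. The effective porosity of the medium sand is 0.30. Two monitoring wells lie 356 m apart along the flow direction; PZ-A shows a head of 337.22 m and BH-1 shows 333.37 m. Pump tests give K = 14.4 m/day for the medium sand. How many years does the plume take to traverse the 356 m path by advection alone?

1.88

Hydraulic gradient i = (337.22 − 333.37) / 356 = 3.85 / 356 = 0.01081.
Darcy flux q = K · i = 14.40 × 0.01081 = 0.1557 m/day.
Seepage velocity v = q / n_e = 0.1557 / 0.30 = 0.5191 m/day.
Travel time t = L / v = 356 / 0.5191 = 685.8 days = 1.878 years.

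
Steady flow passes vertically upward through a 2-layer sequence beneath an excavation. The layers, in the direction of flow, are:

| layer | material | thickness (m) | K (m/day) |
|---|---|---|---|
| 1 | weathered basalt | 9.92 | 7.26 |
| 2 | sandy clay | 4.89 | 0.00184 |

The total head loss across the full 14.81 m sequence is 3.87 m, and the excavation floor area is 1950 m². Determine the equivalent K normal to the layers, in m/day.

0.00557

Flow is perpendicular to layering, so the layers act in series and the equivalent K is the thickness-weighted harmonic mean.
Total thickness L = 9.92 + 4.89 = 14.81 m.
Σ(b_i/K_i) = 9.92/7.26 + 4.89/0.00184 = 2659 d.
K_eq = L / Σ(b_i/K_i) = 14.81 / 2659 = 0.005570 m/day.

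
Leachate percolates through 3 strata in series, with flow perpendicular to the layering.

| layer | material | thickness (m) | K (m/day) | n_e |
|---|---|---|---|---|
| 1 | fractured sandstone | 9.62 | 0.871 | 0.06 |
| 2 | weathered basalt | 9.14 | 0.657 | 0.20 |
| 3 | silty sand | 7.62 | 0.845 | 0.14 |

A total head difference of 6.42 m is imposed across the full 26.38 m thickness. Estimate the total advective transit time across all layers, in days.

18.4

With flow normal to the layers, continuity requires the same specific discharge q through every layer.
Σ(b_i/K_i) = 9.62/0.871 + 9.14/0.657 + 7.62/0.845 = 33.97 d.
q = Δh / Σ(b_i/K_i) = 6.42 / 33.97 = 0.1890 m/day.
In each layer the seepage velocity is v_i = q/n_i, so the layer transit time is t_i = b_i·n_i / q:
  layer 1 (fractured sandstone): t_1 = 9.62 × 0.06 / 0.1890 = 3.055 d
  layer 2 (weathered basalt): t_2 = 9.14 × 0.20 / 0.1890 = 9.674 d
  layer 3 (silty sand): t_3 = 7.62 × 0.14 / 0.1890 = 5.645 d
Total t = Σ t_i = 18.37 days.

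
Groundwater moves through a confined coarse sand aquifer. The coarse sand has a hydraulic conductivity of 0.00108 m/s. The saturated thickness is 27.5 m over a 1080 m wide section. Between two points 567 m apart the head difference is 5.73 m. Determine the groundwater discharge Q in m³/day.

Convert K: 0.00108 m/s × 86400 = 93.31 m/day.
Cross-sectional area A = 1080 × 27.5 = 29700 m².
Hydraulic gradient i = Δh / L = 5.73 / 567 = 0.01011.
Darcy's law: Q = K · A · i = 93.31 × 29700 × 0.01011 = 28007 m³/day.

28000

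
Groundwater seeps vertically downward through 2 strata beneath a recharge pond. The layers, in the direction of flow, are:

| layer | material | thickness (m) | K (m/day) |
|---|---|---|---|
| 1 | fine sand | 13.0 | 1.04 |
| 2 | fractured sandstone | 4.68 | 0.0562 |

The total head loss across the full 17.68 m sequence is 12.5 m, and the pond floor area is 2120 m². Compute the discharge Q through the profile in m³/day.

277

Flow is perpendicular to layering, so the layers act in series and the equivalent K is the thickness-weighted harmonic mean.
Total thickness L = 13.0 + 4.68 = 17.68 m.
Σ(b_i/K_i) = 13.0/1.04 + 4.68/0.0562 = 95.77 d.
K_eq = L / Σ(b_i/K_i) = 17.68 / 95.77 = 0.1846 m/day.
Q = K_eq · A · (Δh/L) = 0.1846 × 2120 × (12.5/17.68) = 276.7 m³/day.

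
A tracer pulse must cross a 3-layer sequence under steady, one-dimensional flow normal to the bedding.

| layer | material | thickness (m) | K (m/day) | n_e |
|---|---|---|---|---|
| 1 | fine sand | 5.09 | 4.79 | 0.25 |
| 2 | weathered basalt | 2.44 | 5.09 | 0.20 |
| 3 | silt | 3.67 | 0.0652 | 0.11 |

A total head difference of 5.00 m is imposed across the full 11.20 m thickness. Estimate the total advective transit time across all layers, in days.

With flow normal to the layers, continuity requires the same specific discharge q through every layer.
Σ(b_i/K_i) = 5.09/4.79 + 2.44/5.09 + 3.67/0.0652 = 57.83 d.
q = Δh / Σ(b_i/K_i) = 5.00 / 57.83 = 0.08646 m/day.
In each layer the seepage velocity is v_i = q/n_i, so the layer transit time is t_i = b_i·n_i / q:
  layer 1 (fine sand): t_1 = 5.09 × 0.25 / 0.08646 = 14.72 d
  layer 2 (weathered basalt): t_2 = 2.44 × 0.20 / 0.08646 = 5.644 d
  layer 3 (silt): t_3 = 3.67 × 0.11 / 0.08646 = 4.669 d
Total t = Σ t_i = 25.03 days.

25.0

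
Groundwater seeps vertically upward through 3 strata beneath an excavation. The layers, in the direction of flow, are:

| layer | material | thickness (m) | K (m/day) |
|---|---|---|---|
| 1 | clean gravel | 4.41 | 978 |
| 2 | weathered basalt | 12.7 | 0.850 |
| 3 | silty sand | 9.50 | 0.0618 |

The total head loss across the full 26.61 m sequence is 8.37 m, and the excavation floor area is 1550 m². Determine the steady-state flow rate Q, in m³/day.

Flow is perpendicular to layering, so the layers act in series and the equivalent K is the thickness-weighted harmonic mean.
Total thickness L = 4.41 + 12.7 + 9.50 = 26.61 m.
Σ(b_i/K_i) = 4.41/978 + 12.7/0.850 + 9.50/0.0618 = 168.7 d.
K_eq = L / Σ(b_i/K_i) = 26.61 / 168.7 = 0.1578 m/day.
Q = K_eq · A · (Δh/L) = 0.1578 × 1550 × (8.37/26.61) = 76.92 m³/day.

76.9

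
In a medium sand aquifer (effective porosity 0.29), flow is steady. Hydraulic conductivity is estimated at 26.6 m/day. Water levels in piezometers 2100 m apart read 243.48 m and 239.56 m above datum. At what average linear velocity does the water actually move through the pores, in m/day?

0.171

Hydraulic gradient i = (243.48 − 239.56) / 2100 = 3.92 / 2100 = 0.001867.
Darcy flux q = K · i = 26.60 × 0.001867 = 0.04965 m/day.
Seepage velocity v = q / n_e = 0.04965 / 0.29 = 0.1712 m/day.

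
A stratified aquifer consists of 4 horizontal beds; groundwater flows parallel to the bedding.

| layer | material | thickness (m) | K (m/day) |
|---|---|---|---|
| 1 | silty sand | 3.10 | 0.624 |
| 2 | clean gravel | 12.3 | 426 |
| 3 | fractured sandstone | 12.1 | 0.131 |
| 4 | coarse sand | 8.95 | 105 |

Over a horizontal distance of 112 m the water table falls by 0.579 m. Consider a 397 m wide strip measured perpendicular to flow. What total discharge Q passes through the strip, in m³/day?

12700

Flow is parallel to layering, so each bed carries its own Darcy discharge and the transmissivities add.
Σ(K_i·b_i) = 0.624×3.10 + 426×12.3 + 0.131×12.1 + 105×8.95 = 6183 m²/day.
Hydraulic gradient i = Δh / L = 0.579 / 112 = 0.005170.
Q = Σ(K_i·b_i) · W · i = 6183 × 397 × 0.005170 = 12690 m³/day.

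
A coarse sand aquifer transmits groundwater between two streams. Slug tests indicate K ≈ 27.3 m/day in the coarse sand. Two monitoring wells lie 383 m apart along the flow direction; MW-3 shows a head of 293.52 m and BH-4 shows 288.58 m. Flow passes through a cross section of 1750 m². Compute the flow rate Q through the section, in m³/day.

Hydraulic gradient i = (293.52 − 288.58) / 383 = 4.94 / 383 = 0.01290.
Darcy's law: Q = K · A · i = 27.30 × 1750 × 0.01290 = 616.2 m³/day.

616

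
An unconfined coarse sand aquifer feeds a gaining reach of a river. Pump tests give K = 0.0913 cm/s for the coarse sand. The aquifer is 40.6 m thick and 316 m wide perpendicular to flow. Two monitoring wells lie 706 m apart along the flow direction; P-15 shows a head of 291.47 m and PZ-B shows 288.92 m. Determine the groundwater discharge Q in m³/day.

Convert K: 0.0913 cm/s × 864 = 78.88 m/day.
Cross-sectional area A = 316 × 40.6 = 12830 m².
Hydraulic gradient i = (291.47 − 288.92) / 706 = 2.55 / 706 = 0.003612.
Darcy's law: Q = K · A · i = 78.88 × 12830 × 0.003612 = 3655 m³/day.

3660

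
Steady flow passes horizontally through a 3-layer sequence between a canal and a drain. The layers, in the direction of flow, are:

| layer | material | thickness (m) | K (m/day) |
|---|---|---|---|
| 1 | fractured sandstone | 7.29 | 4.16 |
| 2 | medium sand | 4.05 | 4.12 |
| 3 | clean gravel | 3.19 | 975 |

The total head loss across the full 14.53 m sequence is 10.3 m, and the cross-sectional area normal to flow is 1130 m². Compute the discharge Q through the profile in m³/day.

Flow is perpendicular to layering, so the layers act in series and the equivalent K is the thickness-weighted harmonic mean.
Total thickness L = 7.29 + 4.05 + 3.19 = 14.53 m.
Σ(b_i/K_i) = 7.29/4.16 + 4.05/4.12 + 3.19/975 = 2.739 d.
K_eq = L / Σ(b_i/K_i) = 14.53 / 2.739 = 5.305 m/day.
Q = K_eq · A · (Δh/L) = 5.305 × 1130 × (10.3/14.53) = 4250 m³/day.

4250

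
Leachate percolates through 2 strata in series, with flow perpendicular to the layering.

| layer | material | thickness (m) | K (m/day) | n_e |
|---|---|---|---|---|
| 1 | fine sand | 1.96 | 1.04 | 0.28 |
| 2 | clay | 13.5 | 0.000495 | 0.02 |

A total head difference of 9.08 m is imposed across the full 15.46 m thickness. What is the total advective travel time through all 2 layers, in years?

6.73

With flow normal to the layers, continuity requires the same specific discharge q through every layer.
Σ(b_i/K_i) = 1.96/1.04 + 13.5/0.000495 = 27275 d.
q = Δh / Σ(b_i/K_i) = 9.08 / 27275 = 0.0003329 m/day.
In each layer the seepage velocity is v_i = q/n_i, so the layer transit time is t_i = b_i·n_i / q:
  layer 1 (fine sand): t_1 = 1.96 × 0.28 / 0.0003329 = 1648 d
  layer 2 (clay): t_2 = 13.5 × 0.02 / 0.0003329 = 811.0 d
Total t = Σ t_i = 2460 days = 6.734 years.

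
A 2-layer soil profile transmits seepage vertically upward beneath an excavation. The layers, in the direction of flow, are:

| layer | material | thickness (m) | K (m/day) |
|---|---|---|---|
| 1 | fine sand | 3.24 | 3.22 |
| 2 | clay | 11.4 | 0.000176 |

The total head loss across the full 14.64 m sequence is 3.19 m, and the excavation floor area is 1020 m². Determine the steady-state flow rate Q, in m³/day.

Flow is perpendicular to layering, so the layers act in series and the equivalent K is the thickness-weighted harmonic mean.
Total thickness L = 3.24 + 11.4 = 14.64 m.
Σ(b_i/K_i) = 3.24/3.22 + 11.4/0.000176 = 64774 d.
K_eq = L / Σ(b_i/K_i) = 14.64 / 64774 = 0.0002260 m/day.
Q = K_eq · A · (Δh/L) = 0.0002260 × 1020 × (3.19/14.64) = 0.05023 m³/day.

0.0502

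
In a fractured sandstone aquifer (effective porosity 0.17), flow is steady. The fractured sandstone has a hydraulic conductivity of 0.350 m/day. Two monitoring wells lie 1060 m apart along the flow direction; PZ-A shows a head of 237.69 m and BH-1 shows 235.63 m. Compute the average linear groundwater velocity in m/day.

0.00400

Hydraulic gradient i = (237.69 − 235.63) / 1060 = 2.06 / 1060 = 0.001943.
Darcy flux q = K · i = 0.3500 × 0.001943 = 0.0006802 m/day.
Seepage velocity v = q / n_e = 0.0006802 / 0.17 = 0.004001 m/day.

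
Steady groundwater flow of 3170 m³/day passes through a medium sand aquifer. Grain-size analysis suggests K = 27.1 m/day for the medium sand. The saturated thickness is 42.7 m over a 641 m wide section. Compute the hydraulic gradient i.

0.00427

Cross-sectional area A = 641 × 42.7 = 27371 m².
From Q = K·A·i, i = Q / (K·A) = 3170 / (27.10 × 27371) = 0.004274.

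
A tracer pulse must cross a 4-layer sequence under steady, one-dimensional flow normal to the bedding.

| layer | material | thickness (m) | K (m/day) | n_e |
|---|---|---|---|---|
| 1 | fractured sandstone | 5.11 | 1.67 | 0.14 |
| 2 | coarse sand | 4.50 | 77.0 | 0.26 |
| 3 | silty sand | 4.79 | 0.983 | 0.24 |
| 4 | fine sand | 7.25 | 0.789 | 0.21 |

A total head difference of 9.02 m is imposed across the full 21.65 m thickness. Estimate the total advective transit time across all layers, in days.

8.68

With flow normal to the layers, continuity requires the same specific discharge q through every layer.
Σ(b_i/K_i) = 5.11/1.67 + 4.50/77.0 + 4.79/0.983 + 7.25/0.789 = 17.18 d.
q = Δh / Σ(b_i/K_i) = 9.02 / 17.18 = 0.5250 m/day.
In each layer the seepage velocity is v_i = q/n_i, so the layer transit time is t_i = b_i·n_i / q:
  layer 1 (fractured sandstone): t_1 = 5.11 × 0.14 / 0.5250 = 1.363 d
  layer 2 (coarse sand): t_2 = 4.50 × 0.26 / 0.5250 = 2.228 d
  layer 3 (silty sand): t_3 = 4.79 × 0.24 / 0.5250 = 2.190 d
  layer 4 (fine sand): t_4 = 7.25 × 0.21 / 0.5250 = 2.900 d
Total t = Σ t_i = 8.680 days.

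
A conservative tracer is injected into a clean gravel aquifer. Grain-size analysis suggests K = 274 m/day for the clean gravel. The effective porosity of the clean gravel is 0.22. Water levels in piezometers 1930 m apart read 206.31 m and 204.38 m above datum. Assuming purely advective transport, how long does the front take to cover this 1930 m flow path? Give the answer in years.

4.24

Hydraulic gradient i = (206.31 − 204.38) / 1930 = 1.93 / 1930 = 0.001000.
Darcy flux q = K · i = 274.0 × 0.001000 = 0.2740 m/day.
Seepage velocity v = q / n_e = 0.2740 / 0.22 = 1.245 m/day.
Travel time t = L / v = 1930 / 1.245 = 1550 days = 4.243 years.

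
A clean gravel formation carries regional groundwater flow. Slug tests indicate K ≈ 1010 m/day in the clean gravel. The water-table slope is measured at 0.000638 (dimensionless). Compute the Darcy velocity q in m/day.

Hydraulic gradient i = 0.000638.
Specific discharge q = K · i = 1010 × 0.0006380 = 0.6444 m/day.

0.644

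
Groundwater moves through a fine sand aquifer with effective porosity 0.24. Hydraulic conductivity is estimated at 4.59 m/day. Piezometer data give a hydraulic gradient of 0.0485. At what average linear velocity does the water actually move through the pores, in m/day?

0.928

Hydraulic gradient i = 0.0485.
Darcy flux q = K · i = 4.590 × 0.04850 = 0.2226 m/day.
Seepage velocity v = q / n_e = 0.2226 / 0.24 = 0.9276 m/day.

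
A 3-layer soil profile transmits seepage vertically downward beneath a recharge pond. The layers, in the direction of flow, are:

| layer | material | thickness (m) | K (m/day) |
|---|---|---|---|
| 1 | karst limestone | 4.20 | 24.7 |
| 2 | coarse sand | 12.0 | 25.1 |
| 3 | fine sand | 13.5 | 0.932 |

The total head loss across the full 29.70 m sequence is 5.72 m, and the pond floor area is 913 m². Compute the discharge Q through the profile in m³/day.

345

Flow is perpendicular to layering, so the layers act in series and the equivalent K is the thickness-weighted harmonic mean.
Total thickness L = 4.20 + 12.0 + 13.5 = 29.70 m.
Σ(b_i/K_i) = 4.20/24.7 + 12.0/25.1 + 13.5/0.932 = 15.13 d.
K_eq = L / Σ(b_i/K_i) = 29.70 / 15.13 = 1.963 m/day.
Q = K_eq · A · (Δh/L) = 1.963 × 913 × (5.72/29.70) = 345.1 m³/day.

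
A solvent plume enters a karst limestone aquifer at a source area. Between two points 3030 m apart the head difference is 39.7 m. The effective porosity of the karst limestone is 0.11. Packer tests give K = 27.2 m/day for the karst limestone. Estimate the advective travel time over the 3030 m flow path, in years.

Hydraulic gradient i = Δh / L = 39.7 / 3030 = 0.01310.
Darcy flux q = K · i = 27.20 × 0.01310 = 0.3564 m/day.
Seepage velocity v = q / n_e = 0.3564 / 0.11 = 3.240 m/day.
Travel time t = L / v = 3030 / 3.240 = 935.2 days = 2.561 years.

2.56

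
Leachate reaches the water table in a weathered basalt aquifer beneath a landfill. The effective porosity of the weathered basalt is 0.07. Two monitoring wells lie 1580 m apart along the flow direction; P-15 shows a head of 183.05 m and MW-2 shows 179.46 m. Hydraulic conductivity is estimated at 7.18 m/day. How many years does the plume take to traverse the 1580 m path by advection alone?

Hydraulic gradient i = (183.05 − 179.46) / 1580 = 3.59 / 1580 = 0.002272.
Darcy flux q = K · i = 7.180 × 0.002272 = 0.01631 m/day.
Seepage velocity v = q / n_e = 0.01631 / 0.07 = 0.2331 m/day.
Travel time t = L / v = 1580 / 0.2331 = 6779 days = 18.56 years.

18.6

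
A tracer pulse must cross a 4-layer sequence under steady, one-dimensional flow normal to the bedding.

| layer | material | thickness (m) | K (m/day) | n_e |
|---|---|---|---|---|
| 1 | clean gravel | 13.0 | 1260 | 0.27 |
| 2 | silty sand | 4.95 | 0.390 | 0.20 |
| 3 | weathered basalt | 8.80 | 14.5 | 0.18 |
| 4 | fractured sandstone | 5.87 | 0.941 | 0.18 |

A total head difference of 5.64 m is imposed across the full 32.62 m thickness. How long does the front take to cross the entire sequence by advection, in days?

24.7

With flow normal to the layers, continuity requires the same specific discharge q through every layer.
Σ(b_i/K_i) = 13.0/1260 + 4.95/0.390 + 8.80/14.5 + 5.87/0.941 = 19.55 d.
q = Δh / Σ(b_i/K_i) = 5.64 / 19.55 = 0.2885 m/day.
In each layer the seepage velocity is v_i = q/n_i, so the layer transit time is t_i = b_i·n_i / q:
  layer 1 (clean gravel): t_1 = 13.0 × 0.27 / 0.2885 = 12.17 d
  layer 2 (silty sand): t_2 = 4.95 × 0.20 / 0.2885 = 3.431 d
  layer 3 (weathered basalt): t_3 = 8.80 × 0.18 / 0.2885 = 5.490 d
  layer 4 (fractured sandstone): t_4 = 5.87 × 0.18 / 0.2885 = 3.662 d
Total t = Σ t_i = 24.75 days.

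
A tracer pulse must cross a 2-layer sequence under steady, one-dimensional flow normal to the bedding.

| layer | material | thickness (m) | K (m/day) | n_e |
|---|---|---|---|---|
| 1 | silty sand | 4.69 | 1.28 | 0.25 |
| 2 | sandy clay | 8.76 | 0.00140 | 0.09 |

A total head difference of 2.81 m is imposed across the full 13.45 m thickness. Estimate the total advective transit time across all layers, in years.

With flow normal to the layers, continuity requires the same specific discharge q through every layer.
Σ(b_i/K_i) = 4.69/1.28 + 8.76/0.00140 = 6261 d.
q = Δh / Σ(b_i/K_i) = 2.81 / 6261 = 0.0004488 m/day.
In each layer the seepage velocity is v_i = q/n_i, so the layer transit time is t_i = b_i·n_i / q:
  layer 1 (silty sand): t_1 = 4.69 × 0.25 / 0.0004488 = 2612 d
  layer 2 (sandy clay): t_2 = 8.76 × 0.09 / 0.0004488 = 1757 d
Total t = Σ t_i = 4369 days = 11.96 years.

12.0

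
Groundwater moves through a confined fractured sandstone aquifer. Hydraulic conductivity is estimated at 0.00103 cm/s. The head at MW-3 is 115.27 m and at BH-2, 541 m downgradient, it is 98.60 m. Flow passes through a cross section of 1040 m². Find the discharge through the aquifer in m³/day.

Convert K: 0.00103 cm/s × 864 = 0.8899 m/day.
Hydraulic gradient i = (115.27 − 98.60) / 541 = 16.67 / 541 = 0.03081.
Darcy's law: Q = K · A · i = 0.8899 × 1040 × 0.03081 = 28.52 m³/day.

28.5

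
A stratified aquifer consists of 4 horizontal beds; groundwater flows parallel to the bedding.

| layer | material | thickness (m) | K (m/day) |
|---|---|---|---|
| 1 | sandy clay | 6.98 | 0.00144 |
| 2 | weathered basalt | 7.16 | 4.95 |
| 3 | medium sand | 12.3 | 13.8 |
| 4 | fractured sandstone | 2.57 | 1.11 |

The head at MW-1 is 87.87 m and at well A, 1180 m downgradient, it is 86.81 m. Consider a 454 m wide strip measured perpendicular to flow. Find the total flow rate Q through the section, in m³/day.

84.8

Flow is parallel to layering, so each bed carries its own Darcy discharge and the transmissivities add.
Σ(K_i·b_i) = 0.00144×6.98 + 4.95×7.16 + 13.8×12.3 + 1.11×2.57 = 208.0 m²/day.
Hydraulic gradient i = (87.87 − 86.81) / 1180 = 1.06 / 1180 = 0.0008983.
Q = Σ(K_i·b_i) · W · i = 208.0 × 454 × 0.0008983 = 84.85 m³/day.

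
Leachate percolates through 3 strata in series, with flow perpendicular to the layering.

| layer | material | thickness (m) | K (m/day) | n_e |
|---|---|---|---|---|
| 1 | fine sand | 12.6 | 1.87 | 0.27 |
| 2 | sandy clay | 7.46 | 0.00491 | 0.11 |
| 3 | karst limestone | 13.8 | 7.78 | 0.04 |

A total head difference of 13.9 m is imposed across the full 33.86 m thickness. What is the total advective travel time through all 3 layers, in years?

1.44

With flow normal to the layers, continuity requires the same specific discharge q through every layer.
Σ(b_i/K_i) = 12.6/1.87 + 7.46/0.00491 + 13.8/7.78 = 1528 d.
q = Δh / Σ(b_i/K_i) = 13.9 / 1528 = 0.009098 m/day.
In each layer the seepage velocity is v_i = q/n_i, so the layer transit time is t_i = b_i·n_i / q:
  layer 1 (fine sand): t_1 = 12.6 × 0.27 / 0.009098 = 373.9 d
  layer 2 (sandy clay): t_2 = 7.46 × 0.11 / 0.009098 = 90.20 d
  layer 3 (karst limestone): t_3 = 13.8 × 0.04 / 0.009098 = 60.67 d
Total t = Σ t_i = 524.8 days = 1.437 years.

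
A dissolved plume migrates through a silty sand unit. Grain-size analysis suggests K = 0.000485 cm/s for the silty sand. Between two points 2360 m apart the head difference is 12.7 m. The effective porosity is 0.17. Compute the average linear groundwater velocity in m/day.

0.0133

Convert K: 0.000485 cm/s × 864 = 0.4190 m/day.
Hydraulic gradient i = Δh / L = 12.7 / 2360 = 0.005381.
Darcy flux q = K · i = 0.4190 × 0.005381 = 0.002255 m/day.
Seepage velocity v = q / n_e = 0.002255 / 0.17 = 0.01326 m/day.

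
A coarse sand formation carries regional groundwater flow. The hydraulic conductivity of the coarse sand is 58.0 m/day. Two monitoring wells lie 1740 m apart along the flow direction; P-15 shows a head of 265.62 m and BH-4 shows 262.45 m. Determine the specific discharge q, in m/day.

0.106

Hydraulic gradient i = (265.62 − 262.45) / 1740 = 3.17 / 1740 = 0.001822.
Specific discharge q = K · i = 58.00 × 0.001822 = 0.1057 m/day.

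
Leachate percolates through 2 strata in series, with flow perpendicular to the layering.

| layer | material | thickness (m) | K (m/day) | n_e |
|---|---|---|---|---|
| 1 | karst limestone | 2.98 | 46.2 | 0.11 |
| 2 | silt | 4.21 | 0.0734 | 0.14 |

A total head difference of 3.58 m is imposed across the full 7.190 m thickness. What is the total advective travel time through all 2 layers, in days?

With flow normal to the layers, continuity requires the same specific discharge q through every layer.
Σ(b_i/K_i) = 2.98/46.2 + 4.21/0.0734 = 57.42 d.
q = Δh / Σ(b_i/K_i) = 3.58 / 57.42 = 0.06235 m/day.
In each layer the seepage velocity is v_i = q/n_i, so the layer transit time is t_i = b_i·n_i / q:
  layer 1 (karst limestone): t_1 = 2.98 × 0.11 / 0.06235 = 5.258 d
  layer 2 (silt): t_2 = 4.21 × 0.14 / 0.06235 = 9.454 d
Total t = Σ t_i = 14.71 days.

14.7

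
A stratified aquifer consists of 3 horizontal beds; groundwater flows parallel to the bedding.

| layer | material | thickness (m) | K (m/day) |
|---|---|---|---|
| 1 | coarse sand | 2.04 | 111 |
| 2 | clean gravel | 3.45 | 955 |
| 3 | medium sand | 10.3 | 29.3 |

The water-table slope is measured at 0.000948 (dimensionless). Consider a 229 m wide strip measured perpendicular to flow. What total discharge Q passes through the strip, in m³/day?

830

Flow is parallel to layering, so each bed carries its own Darcy discharge and the transmissivities add.
Σ(K_i·b_i) = 111×2.04 + 955×3.45 + 29.3×10.3 = 3823 m²/day.
Hydraulic gradient i = 0.000948.
Q = Σ(K_i·b_i) · W · i = 3823 × 229 × 0.0009480 = 829.9 m³/day.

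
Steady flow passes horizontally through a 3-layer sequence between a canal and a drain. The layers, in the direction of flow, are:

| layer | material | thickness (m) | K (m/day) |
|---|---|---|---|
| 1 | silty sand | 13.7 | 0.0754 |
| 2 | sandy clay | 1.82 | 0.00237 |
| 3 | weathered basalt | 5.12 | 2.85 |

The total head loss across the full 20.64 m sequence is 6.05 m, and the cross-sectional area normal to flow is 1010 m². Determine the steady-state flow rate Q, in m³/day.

Flow is perpendicular to layering, so the layers act in series and the equivalent K is the thickness-weighted harmonic mean.
Total thickness L = 13.7 + 1.82 + 5.12 = 20.64 m.
Σ(b_i/K_i) = 13.7/0.0754 + 1.82/0.00237 + 5.12/2.85 = 951.4 d.
K_eq = L / Σ(b_i/K_i) = 20.64 / 951.4 = 0.02169 m/day.
Q = K_eq · A · (Δh/L) = 0.02169 × 1010 × (6.05/20.64) = 6.422 m³/day.

6.42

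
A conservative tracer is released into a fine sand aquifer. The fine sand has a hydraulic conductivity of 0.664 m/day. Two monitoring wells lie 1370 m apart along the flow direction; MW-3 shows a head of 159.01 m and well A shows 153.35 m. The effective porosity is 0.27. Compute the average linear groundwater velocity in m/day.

0.0102

Hydraulic gradient i = (159.01 − 153.35) / 1370 = 5.66 / 1370 = 0.004131.
Darcy flux q = K · i = 0.6640 × 0.004131 = 0.002743 m/day.
Seepage velocity v = q / n_e = 0.002743 / 0.27 = 0.01016 m/day.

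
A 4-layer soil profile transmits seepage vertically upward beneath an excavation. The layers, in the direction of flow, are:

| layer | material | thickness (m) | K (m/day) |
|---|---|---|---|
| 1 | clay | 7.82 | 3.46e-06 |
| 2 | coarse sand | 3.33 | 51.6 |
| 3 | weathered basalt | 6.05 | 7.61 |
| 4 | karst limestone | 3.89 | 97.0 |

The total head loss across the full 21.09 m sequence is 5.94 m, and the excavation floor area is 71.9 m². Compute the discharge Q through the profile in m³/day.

Flow is perpendicular to layering, so the layers act in series and the equivalent K is the thickness-weighted harmonic mean.
Total thickness L = 7.82 + 3.33 + 6.05 + 3.89 = 21.09 m.
Σ(b_i/K_i) = 7.82/3.46e-06 + 3.33/51.6 + 6.05/7.61 + 3.89/97.0 = 2.260e+06 d.
K_eq = L / Σ(b_i/K_i) = 21.09 / 2.260e+06 = 9.331e-06 m/day.
Q = K_eq · A · (Δh/L) = 9.331e-06 × 71.9 × (5.94/21.09) = 0.0001890 m³/day.

0.000189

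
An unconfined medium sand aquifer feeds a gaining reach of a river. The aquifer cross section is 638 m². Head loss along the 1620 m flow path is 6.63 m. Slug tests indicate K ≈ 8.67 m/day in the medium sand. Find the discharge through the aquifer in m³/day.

22.6

Hydraulic gradient i = Δh / L = 6.63 / 1620 = 0.004093.
Darcy's law: Q = K · A · i = 8.670 × 638.0 × 0.004093 = 22.64 m³/day.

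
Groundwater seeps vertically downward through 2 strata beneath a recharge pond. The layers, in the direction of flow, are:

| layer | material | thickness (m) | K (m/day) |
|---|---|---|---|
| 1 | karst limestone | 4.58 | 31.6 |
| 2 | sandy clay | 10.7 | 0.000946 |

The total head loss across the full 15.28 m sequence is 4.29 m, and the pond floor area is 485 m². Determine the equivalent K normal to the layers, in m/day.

0.00135

Flow is perpendicular to layering, so the layers act in series and the equivalent K is the thickness-weighted harmonic mean.
Total thickness L = 4.58 + 10.7 = 15.28 m.
Σ(b_i/K_i) = 4.58/31.6 + 10.7/0.000946 = 11311 d.
K_eq = L / Σ(b_i/K_i) = 15.28 / 11311 = 0.001351 m/day.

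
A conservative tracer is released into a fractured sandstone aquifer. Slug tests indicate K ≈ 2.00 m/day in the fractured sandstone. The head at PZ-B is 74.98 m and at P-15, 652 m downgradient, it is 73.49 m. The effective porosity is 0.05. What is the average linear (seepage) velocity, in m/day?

0.0914

Hydraulic gradient i = (74.98 − 73.49) / 652 = 1.49 / 652 = 0.002285.
Darcy flux q = K · i = 2.000 × 0.002285 = 0.004571 m/day.
Seepage velocity v = q / n_e = 0.004571 / 0.05 = 0.09141 m/day.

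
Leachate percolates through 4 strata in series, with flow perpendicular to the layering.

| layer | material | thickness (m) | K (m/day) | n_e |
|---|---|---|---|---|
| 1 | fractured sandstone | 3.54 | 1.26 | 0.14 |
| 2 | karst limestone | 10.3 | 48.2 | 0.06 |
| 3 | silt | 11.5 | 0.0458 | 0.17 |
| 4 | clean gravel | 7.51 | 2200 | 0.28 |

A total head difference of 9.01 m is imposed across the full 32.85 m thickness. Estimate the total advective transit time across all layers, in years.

With flow normal to the layers, continuity requires the same specific discharge q through every layer.
Σ(b_i/K_i) = 3.54/1.26 + 10.3/48.2 + 11.5/0.0458 + 7.51/2200 = 254.1 d.
q = Δh / Σ(b_i/K_i) = 9.01 / 254.1 = 0.03546 m/day.
In each layer the seepage velocity is v_i = q/n_i, so the layer transit time is t_i = b_i·n_i / q:
  layer 1 (fractured sandstone): t_1 = 3.54 × 0.14 / 0.03546 = 13.98 d
  layer 2 (karst limestone): t_2 = 10.3 × 0.06 / 0.03546 = 17.43 d
  layer 3 (silt): t_3 = 11.5 × 0.17 / 0.03546 = 55.14 d
  layer 4 (clean gravel): t_4 = 7.51 × 0.28 / 0.03546 = 59.31 d
Total t = Σ t_i = 145.9 days = 0.3993 years.

0.399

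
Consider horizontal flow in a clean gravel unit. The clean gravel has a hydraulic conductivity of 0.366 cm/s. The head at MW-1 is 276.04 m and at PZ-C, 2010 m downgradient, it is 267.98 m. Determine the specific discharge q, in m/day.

1.27

Convert K: 0.366 cm/s × 864 = 316.2 m/day.
Hydraulic gradient i = (276.04 − 267.98) / 2010 = 8.06 / 2010 = 0.004010.
Specific discharge q = K · i = 316.2 × 0.004010 = 1.268 m/day.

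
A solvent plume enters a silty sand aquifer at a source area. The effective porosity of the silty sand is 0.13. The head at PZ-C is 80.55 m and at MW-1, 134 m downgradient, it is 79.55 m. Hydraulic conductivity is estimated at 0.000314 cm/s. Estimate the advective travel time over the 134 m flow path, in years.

23.6

Convert K: 0.000314 cm/s × 864 = 0.2713 m/day.
Hydraulic gradient i = (80.55 − 79.55) / 134 = 1 / 134 = 0.007463.
Darcy flux q = K · i = 0.2713 × 0.007463 = 0.002025 m/day.
Seepage velocity v = q / n_e = 0.002025 / 0.13 = 0.01557 m/day.
Travel time t = L / v = 134 / 0.01557 = 8604 days = 23.56 years.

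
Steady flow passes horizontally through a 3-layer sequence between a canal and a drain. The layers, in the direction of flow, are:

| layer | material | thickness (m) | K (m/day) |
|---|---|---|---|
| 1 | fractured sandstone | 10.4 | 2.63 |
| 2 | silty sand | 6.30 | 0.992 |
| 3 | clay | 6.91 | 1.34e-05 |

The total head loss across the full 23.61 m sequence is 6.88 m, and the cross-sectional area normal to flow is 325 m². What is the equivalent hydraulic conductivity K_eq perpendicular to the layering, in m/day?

Flow is perpendicular to layering, so the layers act in series and the equivalent K is the thickness-weighted harmonic mean.
Total thickness L = 10.4 + 6.30 + 6.91 = 23.61 m.
Σ(b_i/K_i) = 10.4/2.63 + 6.30/0.992 + 6.91/1.34e-05 = 5.157e+05 d.
K_eq = L / Σ(b_i/K_i) = 23.61 / 5.157e+05 = 4.578e-05 m/day.

4.58e-05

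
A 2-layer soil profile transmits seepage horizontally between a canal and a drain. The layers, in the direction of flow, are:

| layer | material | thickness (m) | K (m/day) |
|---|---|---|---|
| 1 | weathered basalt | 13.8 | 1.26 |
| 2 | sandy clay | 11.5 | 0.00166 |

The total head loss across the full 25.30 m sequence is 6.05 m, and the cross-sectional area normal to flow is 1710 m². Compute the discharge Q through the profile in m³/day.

1.49

Flow is perpendicular to layering, so the layers act in series and the equivalent K is the thickness-weighted harmonic mean.
Total thickness L = 13.8 + 11.5 = 25.30 m.
Σ(b_i/K_i) = 13.8/1.26 + 11.5/0.00166 = 6939 d.
K_eq = L / Σ(b_i/K_i) = 25.30 / 6939 = 0.003646 m/day.
Q = K_eq · A · (Δh/L) = 0.003646 × 1710 × (6.05/25.30) = 1.491 m³/day.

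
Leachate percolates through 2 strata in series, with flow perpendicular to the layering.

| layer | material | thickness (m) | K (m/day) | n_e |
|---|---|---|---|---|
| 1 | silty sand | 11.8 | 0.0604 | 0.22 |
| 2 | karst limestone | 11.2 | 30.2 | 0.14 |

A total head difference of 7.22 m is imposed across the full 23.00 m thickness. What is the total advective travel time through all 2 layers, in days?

With flow normal to the layers, continuity requires the same specific discharge q through every layer.
Σ(b_i/K_i) = 11.8/0.0604 + 11.2/30.2 = 195.7 d.
q = Δh / Σ(b_i/K_i) = 7.22 / 195.7 = 0.03689 m/day.
In each layer the seepage velocity is v_i = q/n_i, so the layer transit time is t_i = b_i·n_i / q:
  layer 1 (silty sand): t_1 = 11.8 × 0.22 / 0.03689 = 70.38 d
  layer 2 (karst limestone): t_2 = 11.2 × 0.14 / 0.03689 = 42.51 d
Total t = Σ t_i = 112.9 days.

113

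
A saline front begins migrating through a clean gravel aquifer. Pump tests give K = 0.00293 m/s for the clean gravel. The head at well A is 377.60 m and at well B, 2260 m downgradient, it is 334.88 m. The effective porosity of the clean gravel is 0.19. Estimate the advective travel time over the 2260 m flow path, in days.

89.7

Convert K: 0.00293 m/s × 86400 = 253.2 m/day.
Hydraulic gradient i = (377.60 − 334.88) / 2260 = 42.72 / 2260 = 0.01890.
Darcy flux q = K · i = 253.2 × 0.01890 = 4.785 m/day.
Seepage velocity v = q / n_e = 4.785 / 0.19 = 25.19 m/day.
Travel time t = L / v = 2260 / 25.19 = 89.73 days.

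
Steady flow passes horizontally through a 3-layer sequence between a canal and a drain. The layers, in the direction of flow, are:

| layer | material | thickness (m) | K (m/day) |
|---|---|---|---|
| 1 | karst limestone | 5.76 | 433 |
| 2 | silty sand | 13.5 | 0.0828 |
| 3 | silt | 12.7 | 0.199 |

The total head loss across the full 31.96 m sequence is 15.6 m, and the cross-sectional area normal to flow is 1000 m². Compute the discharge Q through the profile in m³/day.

68.8

Flow is perpendicular to layering, so the layers act in series and the equivalent K is the thickness-weighted harmonic mean.
Total thickness L = 5.76 + 13.5 + 12.7 = 31.96 m.
Σ(b_i/K_i) = 5.76/433 + 13.5/0.0828 + 12.7/0.199 = 226.9 d.
K_eq = L / Σ(b_i/K_i) = 31.96 / 226.9 = 0.1409 m/day.
Q = K_eq · A · (Δh/L) = 0.1409 × 1000 × (15.6/31.96) = 68.76 m³/day.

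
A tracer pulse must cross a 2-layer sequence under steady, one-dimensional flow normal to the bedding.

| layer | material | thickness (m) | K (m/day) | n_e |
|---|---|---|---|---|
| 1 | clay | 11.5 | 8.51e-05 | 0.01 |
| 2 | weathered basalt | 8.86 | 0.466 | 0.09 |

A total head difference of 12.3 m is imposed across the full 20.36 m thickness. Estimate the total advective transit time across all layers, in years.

With flow normal to the layers, continuity requires the same specific discharge q through every layer.
Σ(b_i/K_i) = 11.5/8.51e-05 + 8.86/0.466 = 1.352e+05 d.
q = Δh / Σ(b_i/K_i) = 12.3 / 1.352e+05 = 9.101e-05 m/day.
In each layer the seepage velocity is v_i = q/n_i, so the layer transit time is t_i = b_i·n_i / q:
  layer 1 (clay): t_1 = 11.5 × 0.01 / 9.101e-05 = 1264 d
  layer 2 (weathered basalt): t_2 = 8.86 × 0.09 / 9.101e-05 = 8762 d
Total t = Σ t_i = 10026 days = 27.45 years.

27.4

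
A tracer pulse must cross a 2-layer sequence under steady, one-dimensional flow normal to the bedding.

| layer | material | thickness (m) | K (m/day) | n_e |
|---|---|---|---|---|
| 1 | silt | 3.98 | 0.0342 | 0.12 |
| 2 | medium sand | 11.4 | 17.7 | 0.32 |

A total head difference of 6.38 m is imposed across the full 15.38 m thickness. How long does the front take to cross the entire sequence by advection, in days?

With flow normal to the layers, continuity requires the same specific discharge q through every layer.
Σ(b_i/K_i) = 3.98/0.0342 + 11.4/17.7 = 117.0 d.
q = Δh / Σ(b_i/K_i) = 6.38 / 117.0 = 0.05452 m/day.
In each layer the seepage velocity is v_i = q/n_i, so the layer transit time is t_i = b_i·n_i / q:
  layer 1 (silt): t_1 = 3.98 × 0.12 / 0.05452 = 8.760 d
  layer 2 (medium sand): t_2 = 11.4 × 0.32 / 0.05452 = 66.91 d
Total t = Σ t_i = 75.67 days.

75.7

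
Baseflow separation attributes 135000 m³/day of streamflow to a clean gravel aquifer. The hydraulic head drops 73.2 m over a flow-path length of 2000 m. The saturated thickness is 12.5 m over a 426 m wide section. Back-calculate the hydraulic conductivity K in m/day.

693

Cross-sectional area A = 426 × 12.5 = 5325 m².
Hydraulic gradient i = Δh / L = 73.2 / 2000 = 0.03660.
From Q = K·A·i, K = Q / (A·i) = 135000 / (5325 × 0.03660) = 692.7 m/day.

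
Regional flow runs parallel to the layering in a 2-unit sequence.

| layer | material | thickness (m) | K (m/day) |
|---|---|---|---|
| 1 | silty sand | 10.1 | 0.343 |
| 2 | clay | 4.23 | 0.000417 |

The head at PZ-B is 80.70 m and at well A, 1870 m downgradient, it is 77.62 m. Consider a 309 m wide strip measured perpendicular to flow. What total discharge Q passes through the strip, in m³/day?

1.76

Flow is parallel to layering, so each bed carries its own Darcy discharge and the transmissivities add.
Σ(K_i·b_i) = 0.343×10.1 + 0.000417×4.23 = 3.466 m²/day.
Hydraulic gradient i = (80.70 − 77.62) / 1870 = 3.08 / 1870 = 0.001647.
Q = Σ(K_i·b_i) · W · i = 3.466 × 309 × 0.001647 = 1.764 m³/day.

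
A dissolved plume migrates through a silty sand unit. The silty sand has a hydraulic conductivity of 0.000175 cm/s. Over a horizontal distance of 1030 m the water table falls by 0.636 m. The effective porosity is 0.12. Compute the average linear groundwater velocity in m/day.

0.000778

Convert K: 0.000175 cm/s × 864 = 0.1512 m/day.
Hydraulic gradient i = Δh / L = 0.636 / 1030 = 0.0006175.
Darcy flux q = K · i = 0.1512 × 0.0006175 = 9.336e-05 m/day.
Seepage velocity v = q / n_e = 9.336e-05 / 0.12 = 0.0007780 m/day.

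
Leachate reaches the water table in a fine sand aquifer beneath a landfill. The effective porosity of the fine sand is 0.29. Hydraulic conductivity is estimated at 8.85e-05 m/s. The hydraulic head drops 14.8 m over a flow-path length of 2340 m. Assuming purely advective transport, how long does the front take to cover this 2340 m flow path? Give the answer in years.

Convert K: 8.85e-05 m/s × 86400 = 7.646 m/day.
Hydraulic gradient i = Δh / L = 14.8 / 2340 = 0.006325.
Darcy flux q = K · i = 7.646 × 0.006325 = 0.04836 m/day.
Seepage velocity v = q / n_e = 0.04836 / 0.29 = 0.1668 m/day.
Travel time t = L / v = 2340 / 0.1668 = 14032 days = 38.42 years.

38.4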